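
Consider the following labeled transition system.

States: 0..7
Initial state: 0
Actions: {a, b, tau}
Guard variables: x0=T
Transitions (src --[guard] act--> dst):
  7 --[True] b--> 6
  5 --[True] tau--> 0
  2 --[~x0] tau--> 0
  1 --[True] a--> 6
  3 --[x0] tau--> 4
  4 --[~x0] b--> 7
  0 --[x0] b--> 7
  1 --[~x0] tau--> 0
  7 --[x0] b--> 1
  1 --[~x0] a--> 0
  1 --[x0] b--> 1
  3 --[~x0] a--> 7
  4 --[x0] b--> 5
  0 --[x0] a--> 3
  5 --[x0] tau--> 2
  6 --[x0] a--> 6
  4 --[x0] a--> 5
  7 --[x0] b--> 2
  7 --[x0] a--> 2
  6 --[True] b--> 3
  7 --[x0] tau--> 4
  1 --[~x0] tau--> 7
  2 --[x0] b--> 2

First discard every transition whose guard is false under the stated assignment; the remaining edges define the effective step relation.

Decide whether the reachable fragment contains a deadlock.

Answer: DEADLOCK-FREE

Trace:
Reachable = {0,1,2,3,4,5,6,7}
  0: a→3  b→7  [2 exit(s)]
  1: a→6  b→1  [2 exit(s)]
  2: b→2  [1 exit(s)]
  3: tau→4  [1 exit(s)]
  4: a→5  b→5  [2 exit(s)]
  5: tau→0  tau→2  [2 exit(s)]
  6: a→6  b→3  [2 exit(s)]
  7: a→2  b→1  b→2  b→6  tau→4  [5 exit(s)]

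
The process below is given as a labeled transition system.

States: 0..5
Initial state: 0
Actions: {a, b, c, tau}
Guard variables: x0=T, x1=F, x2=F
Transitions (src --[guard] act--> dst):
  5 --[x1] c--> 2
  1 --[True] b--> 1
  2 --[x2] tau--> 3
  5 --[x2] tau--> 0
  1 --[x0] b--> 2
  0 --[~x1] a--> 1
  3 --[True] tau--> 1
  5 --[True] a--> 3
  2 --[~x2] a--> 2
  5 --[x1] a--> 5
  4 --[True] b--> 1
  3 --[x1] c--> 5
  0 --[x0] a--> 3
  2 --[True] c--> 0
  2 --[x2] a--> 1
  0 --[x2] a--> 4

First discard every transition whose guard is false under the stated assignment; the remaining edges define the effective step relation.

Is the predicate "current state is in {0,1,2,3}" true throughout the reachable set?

Answer: INVARIANT HOLDS

Analysis:
Allowed set {0,1,2,3}
R = {0,1,2,3}
  0: safe
  1: safe
  2: safe
  3: safe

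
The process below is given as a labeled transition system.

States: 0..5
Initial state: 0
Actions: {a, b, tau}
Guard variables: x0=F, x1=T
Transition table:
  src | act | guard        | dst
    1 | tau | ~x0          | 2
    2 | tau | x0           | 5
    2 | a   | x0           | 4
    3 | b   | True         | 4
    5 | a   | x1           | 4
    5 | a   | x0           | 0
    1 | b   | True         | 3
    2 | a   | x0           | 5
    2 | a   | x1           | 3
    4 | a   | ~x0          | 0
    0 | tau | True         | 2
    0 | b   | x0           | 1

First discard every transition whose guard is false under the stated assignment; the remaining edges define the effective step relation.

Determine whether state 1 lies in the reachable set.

Answer: UNREACHABLE

Working:
7 transition(s) survive guard evaluation.
L0 = {0}
L1 = {2}  now seen {0,2}
L2 = {3}  now seen {0,2,3}
L3 = {4}  now seen {0,2,3,4}
Reach set: {0,2,3,4}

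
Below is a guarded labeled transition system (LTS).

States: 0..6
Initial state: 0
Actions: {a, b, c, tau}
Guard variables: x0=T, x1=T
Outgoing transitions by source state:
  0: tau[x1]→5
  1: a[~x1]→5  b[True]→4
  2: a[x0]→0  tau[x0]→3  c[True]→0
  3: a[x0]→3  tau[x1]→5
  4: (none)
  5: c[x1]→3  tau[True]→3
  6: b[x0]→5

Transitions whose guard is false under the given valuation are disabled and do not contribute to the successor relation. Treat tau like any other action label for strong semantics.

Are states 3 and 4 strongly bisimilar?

Answer: NOT BISIMILAR

Trace:
Compute ~ classes (split until stable):
  π0 = {{0,1,2,3,4,5,6}}
  π1 = {{0},{1,6},{2},{3},{4},{5}}
  π2 = {{0},{1},{2},{3},{4},{5},{6}}
7 equivalence class(es) (converged in 3)
[3]={3}  [4]={4}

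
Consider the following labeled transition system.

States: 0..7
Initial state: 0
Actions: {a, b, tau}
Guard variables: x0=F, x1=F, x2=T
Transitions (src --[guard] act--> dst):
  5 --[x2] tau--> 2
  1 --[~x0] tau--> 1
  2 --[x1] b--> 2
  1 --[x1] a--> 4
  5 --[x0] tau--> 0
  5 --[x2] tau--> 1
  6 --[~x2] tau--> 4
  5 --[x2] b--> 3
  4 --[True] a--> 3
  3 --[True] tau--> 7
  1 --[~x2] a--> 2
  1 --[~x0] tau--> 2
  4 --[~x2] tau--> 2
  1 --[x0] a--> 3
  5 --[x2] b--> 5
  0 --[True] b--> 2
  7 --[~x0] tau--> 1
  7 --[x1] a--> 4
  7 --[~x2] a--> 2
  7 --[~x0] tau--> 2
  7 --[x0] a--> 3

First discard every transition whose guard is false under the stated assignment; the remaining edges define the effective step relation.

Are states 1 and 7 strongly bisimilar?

Refine partition for ~:
  round 0: {{0,1,2,3,4,5,6,7}}
  round 1: {{0},{1,3,7},{2,6},{4},{5}}
  round 2: {{0},{1,7},{2,6},{3},{4},{5}}
stable after 3 split(s): 6 block(s)
class of 1: {1,7}; class of 7: {1,7}

Answer: BISIMILAR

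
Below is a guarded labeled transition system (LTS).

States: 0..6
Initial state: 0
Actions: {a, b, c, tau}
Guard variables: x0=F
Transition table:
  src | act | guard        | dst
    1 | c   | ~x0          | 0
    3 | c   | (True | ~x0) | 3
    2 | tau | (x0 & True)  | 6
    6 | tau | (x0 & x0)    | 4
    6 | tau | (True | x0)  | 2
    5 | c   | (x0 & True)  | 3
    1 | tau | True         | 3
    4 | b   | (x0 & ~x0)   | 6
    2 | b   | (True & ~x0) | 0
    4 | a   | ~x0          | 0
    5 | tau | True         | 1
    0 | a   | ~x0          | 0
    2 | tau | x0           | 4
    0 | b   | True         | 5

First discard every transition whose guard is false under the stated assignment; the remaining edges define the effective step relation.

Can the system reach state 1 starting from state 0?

Answer: REACHABLE

Working:
Guard filter leaves 9 enabled edge(s).
L0 = {0}
L1 = {5}  now seen {0,5}
L2 = {1}  now seen {0,1,5}
L3 = {3}  now seen {0,1,3,5}
Reachable = {0,1,3,5}
witness 1: b·tau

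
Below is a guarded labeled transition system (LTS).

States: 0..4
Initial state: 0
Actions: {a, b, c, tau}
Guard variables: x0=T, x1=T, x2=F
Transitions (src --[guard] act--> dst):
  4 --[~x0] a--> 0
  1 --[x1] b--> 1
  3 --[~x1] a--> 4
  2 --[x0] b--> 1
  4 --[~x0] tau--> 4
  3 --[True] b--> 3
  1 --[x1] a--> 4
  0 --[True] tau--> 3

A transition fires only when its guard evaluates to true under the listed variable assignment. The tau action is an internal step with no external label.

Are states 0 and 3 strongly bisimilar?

Bisimulation quotient by refinement:
  round 0: {{0,1,2,3,4}}
  round 1: {{0},{1},{2,3},{4}}
  round 2: {{0},{1},{2},{3},{4}}
5 equivalence class(es) (converged in 3)
0∈{0}, 3∈{3}

Answer: NOT BISIMILAR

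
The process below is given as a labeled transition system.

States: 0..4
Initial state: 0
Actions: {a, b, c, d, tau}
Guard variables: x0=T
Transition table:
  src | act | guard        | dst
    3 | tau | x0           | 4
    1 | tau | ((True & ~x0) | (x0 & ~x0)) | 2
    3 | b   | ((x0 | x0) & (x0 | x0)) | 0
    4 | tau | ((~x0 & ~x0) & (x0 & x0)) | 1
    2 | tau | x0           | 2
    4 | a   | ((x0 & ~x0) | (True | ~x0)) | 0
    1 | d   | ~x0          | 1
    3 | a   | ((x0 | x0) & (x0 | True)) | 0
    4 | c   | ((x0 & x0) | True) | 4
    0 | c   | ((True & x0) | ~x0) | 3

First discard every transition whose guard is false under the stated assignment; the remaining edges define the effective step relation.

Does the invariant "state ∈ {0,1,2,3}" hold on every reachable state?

Answer: INVARIANT VIOLATED at state 4

Working:
Inv-set: {0,1,2,3}
R = {0,3,4}
  0: ok
  3: ok
  4: ✗ unsafe
reach 4 via c·tau — violates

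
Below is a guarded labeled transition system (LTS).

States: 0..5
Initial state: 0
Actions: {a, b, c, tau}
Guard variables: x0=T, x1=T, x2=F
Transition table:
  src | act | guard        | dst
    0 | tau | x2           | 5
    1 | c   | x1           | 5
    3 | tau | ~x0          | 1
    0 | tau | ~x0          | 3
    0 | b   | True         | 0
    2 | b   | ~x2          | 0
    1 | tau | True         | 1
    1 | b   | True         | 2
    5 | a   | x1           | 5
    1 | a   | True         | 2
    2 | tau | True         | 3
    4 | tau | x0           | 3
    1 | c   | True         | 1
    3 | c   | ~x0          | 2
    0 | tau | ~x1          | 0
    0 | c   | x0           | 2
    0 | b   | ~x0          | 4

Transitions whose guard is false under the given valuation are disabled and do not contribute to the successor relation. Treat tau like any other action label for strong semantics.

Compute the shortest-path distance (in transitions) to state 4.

Layered search for 4:
  L0 = {0}
  L1 = {2}
  L2 = {3}
4 never appears.

Answer: UNREACHABLE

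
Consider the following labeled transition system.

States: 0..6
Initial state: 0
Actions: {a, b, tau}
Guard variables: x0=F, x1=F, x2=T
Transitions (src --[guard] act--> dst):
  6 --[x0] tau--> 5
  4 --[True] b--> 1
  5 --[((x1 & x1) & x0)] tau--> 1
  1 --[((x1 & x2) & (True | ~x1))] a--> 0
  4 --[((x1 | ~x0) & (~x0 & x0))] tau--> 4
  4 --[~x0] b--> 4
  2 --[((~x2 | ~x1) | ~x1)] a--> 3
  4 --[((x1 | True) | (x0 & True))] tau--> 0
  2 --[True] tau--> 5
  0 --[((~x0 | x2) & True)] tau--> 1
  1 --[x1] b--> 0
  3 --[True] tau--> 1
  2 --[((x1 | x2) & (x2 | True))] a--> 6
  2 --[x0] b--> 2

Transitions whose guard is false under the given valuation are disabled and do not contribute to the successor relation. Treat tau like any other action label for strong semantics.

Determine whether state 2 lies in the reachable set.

Answer: UNREACHABLE

Working:
8 transition(s) survive guard evaluation.
depth 0: {0}
depth 1: {1}  cumulative {0,1}
Reach set: {0,1}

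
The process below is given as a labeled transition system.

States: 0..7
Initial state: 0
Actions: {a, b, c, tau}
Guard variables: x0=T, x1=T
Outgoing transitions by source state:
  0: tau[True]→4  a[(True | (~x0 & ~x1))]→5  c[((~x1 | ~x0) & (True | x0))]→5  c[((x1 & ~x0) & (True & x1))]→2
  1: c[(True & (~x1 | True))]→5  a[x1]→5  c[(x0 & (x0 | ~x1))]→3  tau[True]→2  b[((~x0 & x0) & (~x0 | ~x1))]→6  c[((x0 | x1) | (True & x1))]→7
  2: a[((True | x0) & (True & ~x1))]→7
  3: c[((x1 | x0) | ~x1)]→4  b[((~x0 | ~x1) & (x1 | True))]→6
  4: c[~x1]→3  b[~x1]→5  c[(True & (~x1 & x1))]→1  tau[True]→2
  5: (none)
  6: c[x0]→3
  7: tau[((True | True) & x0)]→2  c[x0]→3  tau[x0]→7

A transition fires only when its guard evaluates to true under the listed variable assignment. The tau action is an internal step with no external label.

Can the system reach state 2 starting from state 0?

13 transition(s) survive guard evaluation.
depth 0: {0}
depth 1: {4,5}  cumulative {0,4,5}
depth 2: {2}  cumulative {0,2,4,5}
Reachable = {0,2,4,5}
witness 2: tau·tau

Answer: REACHABLE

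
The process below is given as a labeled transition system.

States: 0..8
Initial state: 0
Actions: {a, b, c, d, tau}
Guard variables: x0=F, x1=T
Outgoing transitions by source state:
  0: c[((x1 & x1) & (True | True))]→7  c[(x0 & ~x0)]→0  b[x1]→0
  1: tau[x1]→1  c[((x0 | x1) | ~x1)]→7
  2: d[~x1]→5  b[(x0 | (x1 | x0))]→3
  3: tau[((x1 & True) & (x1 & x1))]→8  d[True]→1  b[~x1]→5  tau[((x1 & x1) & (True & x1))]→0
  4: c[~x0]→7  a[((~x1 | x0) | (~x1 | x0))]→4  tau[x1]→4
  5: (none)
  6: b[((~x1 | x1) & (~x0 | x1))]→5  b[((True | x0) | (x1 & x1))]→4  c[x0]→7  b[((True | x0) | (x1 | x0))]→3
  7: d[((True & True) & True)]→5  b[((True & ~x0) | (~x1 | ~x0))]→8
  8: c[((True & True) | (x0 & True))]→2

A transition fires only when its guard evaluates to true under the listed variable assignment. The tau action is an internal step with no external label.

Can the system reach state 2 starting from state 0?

Answer: REACHABLE

Analysis:
Guard filter leaves 16 enabled edge(s).
L0 = {0}
L1 = {7}  now seen {0,7}
L2 = {5,8}  now seen {0,5,7,8}
L3 = {2}  now seen {0,2,5,7,8}
L4 = {3}  now seen {0,2,3,5,7,8}
L5 = {1}  now seen {0,1,2,3,5,7,8}
Reach set: {0,1,2,3,5,7,8}
Path to 2: c·b·c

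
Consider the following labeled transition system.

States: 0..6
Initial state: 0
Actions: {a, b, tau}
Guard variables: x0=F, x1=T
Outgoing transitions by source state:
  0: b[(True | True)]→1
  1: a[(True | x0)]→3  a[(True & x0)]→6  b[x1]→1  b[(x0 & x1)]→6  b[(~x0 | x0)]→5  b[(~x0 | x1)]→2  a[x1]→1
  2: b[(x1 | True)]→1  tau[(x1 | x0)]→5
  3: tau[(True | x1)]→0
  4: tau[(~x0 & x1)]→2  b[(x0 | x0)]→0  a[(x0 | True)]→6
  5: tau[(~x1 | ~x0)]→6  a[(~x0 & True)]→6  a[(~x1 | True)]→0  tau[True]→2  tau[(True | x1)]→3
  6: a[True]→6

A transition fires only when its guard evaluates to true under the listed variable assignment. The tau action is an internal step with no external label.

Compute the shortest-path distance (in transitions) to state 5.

Answer: 2

Analysis:
Layered search for 5:
  depth 0: {0}
  depth 1: {1}
  depth 2: {2,3,5}
first hit 5 at d=2 via b·b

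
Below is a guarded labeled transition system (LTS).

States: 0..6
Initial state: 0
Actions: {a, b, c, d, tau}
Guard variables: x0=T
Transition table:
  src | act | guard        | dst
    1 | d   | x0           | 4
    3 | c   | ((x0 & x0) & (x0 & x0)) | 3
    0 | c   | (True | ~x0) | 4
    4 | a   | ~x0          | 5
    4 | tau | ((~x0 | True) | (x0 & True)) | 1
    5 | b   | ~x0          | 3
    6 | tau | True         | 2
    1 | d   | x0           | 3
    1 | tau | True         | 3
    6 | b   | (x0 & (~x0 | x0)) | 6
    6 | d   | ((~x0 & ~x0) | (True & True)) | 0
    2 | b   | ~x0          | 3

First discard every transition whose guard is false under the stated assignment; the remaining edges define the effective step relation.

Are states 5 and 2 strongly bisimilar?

Bisimulation quotient by refinement:
  π0 = {{0,1,2,3,4,5,6}}
  π1 = {{0,3},{1},{2,5},{4},{6}}
  π2 = {{0},{1},{2,5},{3},{4},{6}}
Fixed point at round 3; 6 class(es).
class of 5: {2,5}; class of 2: {2,5}

Answer: BISIMILAR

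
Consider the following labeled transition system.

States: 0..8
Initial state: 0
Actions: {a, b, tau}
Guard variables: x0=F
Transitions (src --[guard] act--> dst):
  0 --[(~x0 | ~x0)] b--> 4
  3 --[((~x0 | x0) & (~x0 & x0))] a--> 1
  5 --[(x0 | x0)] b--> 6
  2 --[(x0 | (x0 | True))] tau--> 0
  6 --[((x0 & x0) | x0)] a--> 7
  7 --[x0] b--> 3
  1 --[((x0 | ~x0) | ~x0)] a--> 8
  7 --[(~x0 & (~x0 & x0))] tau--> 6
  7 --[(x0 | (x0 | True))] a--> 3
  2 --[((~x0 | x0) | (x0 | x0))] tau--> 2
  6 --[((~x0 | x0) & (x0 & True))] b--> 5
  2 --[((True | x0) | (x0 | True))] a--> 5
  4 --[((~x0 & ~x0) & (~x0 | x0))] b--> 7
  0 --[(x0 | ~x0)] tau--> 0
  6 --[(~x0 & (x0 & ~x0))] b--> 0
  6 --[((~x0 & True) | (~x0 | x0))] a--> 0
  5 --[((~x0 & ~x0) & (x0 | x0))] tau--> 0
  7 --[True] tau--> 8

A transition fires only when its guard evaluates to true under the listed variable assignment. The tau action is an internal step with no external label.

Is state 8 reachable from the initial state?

Guard filter leaves 10 enabled edge(s).
Layer 0: {0}
Layer 1: {4}  total {0,4}
Layer 2: {7}  total {0,4,7}
Layer 3: {3,8}  total {0,3,4,7,8}
R = {0,3,4,7,8}
witness 8: b·b·tau

Answer: REACHABLE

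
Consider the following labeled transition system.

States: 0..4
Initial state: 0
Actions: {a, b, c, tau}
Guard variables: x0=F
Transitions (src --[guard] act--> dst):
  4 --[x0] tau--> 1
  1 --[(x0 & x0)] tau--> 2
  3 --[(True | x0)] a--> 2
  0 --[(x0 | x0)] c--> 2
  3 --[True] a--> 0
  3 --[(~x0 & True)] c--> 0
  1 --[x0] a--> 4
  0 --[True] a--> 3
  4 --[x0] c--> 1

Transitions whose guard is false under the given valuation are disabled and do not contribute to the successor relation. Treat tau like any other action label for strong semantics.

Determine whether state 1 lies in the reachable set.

4 transition(s) survive guard evaluation.
depth 0: {0}
depth 1: {3}  now seen {0,3}
depth 2: {2}  now seen {0,2,3}
Reach set: {0,2,3}

Answer: UNREACHABLE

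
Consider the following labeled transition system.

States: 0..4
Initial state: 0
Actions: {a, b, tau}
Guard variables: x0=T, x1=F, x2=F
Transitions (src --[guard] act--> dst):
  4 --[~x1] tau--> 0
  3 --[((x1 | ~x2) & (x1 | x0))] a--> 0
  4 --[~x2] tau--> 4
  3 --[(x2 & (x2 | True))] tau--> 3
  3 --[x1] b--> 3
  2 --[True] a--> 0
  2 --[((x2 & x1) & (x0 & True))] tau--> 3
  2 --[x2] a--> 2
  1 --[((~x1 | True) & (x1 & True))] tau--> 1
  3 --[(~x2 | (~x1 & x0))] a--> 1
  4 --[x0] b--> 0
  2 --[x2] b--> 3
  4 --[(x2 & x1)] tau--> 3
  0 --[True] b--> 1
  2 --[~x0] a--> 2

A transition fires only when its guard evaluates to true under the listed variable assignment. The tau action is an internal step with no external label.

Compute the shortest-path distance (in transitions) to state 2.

Answer: UNREACHABLE

Analysis:
BFS to 2:
  Layer 0: {0}
  Layer 1: {1}
2 never appears.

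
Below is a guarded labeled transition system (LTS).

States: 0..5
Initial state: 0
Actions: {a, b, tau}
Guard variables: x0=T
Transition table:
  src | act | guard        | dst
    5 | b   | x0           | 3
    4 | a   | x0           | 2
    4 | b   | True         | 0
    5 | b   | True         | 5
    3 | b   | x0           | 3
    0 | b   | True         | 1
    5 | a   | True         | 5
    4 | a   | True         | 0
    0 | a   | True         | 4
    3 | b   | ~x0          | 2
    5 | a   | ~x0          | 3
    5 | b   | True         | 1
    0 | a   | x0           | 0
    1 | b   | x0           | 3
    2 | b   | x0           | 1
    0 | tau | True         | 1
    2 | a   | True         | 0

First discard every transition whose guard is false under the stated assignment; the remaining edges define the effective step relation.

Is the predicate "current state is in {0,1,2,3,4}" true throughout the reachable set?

Allowed set {0,1,2,3,4}
R = {0,1,2,3,4}
  0: ok
  1: ok
  2: ok
  3: ok
  4: ok

Answer: INVARIANT HOLDS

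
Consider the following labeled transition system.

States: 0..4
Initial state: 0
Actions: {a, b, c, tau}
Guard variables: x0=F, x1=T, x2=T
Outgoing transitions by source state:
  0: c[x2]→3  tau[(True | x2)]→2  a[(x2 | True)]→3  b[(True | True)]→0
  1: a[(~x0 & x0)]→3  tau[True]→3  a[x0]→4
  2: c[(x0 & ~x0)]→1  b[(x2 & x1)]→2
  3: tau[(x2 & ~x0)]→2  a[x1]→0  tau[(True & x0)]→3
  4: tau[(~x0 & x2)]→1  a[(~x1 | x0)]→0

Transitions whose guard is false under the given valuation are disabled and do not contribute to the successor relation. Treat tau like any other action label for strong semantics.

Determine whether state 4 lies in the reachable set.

Answer: UNREACHABLE

Working:
After dropping false guards: 9 live edges.
depth 0: {0}
depth 1: {2,3}  now seen {0,2,3}
Reach set: {0,2,3}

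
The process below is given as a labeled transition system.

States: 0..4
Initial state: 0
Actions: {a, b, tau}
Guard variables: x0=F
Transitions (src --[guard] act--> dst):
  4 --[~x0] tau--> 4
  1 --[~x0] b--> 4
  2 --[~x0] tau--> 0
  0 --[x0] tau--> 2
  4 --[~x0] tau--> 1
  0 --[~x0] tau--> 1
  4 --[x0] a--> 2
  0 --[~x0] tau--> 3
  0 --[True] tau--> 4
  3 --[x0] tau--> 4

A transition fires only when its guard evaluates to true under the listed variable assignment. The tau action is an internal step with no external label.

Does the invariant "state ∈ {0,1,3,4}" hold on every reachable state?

Answer: INVARIANT HOLDS

Working:
Inv-set: {0,1,3,4}
Reach set: {0,1,3,4}
  0: safe
  1: safe
  3: safe
  4: safe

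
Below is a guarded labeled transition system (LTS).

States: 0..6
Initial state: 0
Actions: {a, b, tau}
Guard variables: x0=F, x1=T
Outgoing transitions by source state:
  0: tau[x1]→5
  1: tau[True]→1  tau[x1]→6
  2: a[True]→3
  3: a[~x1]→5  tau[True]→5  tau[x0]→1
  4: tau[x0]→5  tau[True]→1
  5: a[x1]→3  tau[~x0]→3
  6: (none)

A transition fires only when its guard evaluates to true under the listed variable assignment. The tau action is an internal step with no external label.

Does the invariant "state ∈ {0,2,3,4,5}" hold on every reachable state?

Allowed set {0,2,3,4,5}
R = {0,3,5}
  0: safe
  3: safe
  5: safe

Answer: INVARIANT HOLDS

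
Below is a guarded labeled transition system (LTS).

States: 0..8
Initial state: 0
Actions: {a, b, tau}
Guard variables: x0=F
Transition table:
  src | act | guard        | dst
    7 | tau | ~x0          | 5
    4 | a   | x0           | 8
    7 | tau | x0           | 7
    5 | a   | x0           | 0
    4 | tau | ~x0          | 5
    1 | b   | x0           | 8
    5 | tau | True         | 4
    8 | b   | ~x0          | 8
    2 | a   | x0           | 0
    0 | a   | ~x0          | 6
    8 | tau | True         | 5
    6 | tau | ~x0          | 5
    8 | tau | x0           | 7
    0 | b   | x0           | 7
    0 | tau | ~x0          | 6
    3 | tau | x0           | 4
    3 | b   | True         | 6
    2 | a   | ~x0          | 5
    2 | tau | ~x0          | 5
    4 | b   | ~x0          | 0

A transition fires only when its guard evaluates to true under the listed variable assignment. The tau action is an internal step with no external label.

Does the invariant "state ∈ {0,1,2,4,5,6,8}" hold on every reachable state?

Answer: INVARIANT HOLDS

Analysis:
Allowed set {0,1,2,4,5,6,8}
R = {0,4,5,6}
  0: ✓
  4: ✓
  5: ✓
  6: ✓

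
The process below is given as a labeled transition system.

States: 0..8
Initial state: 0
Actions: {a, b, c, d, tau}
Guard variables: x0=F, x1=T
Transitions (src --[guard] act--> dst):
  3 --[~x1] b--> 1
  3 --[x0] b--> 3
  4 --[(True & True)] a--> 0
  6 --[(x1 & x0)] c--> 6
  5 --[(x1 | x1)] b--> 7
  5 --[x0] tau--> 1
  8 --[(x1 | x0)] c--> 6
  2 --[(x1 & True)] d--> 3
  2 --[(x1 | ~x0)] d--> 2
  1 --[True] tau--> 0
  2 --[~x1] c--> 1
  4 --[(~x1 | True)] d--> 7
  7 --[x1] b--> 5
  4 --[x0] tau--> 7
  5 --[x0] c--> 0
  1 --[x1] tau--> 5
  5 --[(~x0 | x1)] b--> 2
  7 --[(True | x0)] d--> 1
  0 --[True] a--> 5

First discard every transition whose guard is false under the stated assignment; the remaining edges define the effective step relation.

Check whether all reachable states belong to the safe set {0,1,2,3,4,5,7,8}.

Answer: INVARIANT HOLDS

Trace:
Safe = {0,1,2,3,4,5,7,8}
Reachable = {0,1,2,3,5,7}
  0: ok
  1: ok
  2: ok
  3: ok
  5: ok
  7: ok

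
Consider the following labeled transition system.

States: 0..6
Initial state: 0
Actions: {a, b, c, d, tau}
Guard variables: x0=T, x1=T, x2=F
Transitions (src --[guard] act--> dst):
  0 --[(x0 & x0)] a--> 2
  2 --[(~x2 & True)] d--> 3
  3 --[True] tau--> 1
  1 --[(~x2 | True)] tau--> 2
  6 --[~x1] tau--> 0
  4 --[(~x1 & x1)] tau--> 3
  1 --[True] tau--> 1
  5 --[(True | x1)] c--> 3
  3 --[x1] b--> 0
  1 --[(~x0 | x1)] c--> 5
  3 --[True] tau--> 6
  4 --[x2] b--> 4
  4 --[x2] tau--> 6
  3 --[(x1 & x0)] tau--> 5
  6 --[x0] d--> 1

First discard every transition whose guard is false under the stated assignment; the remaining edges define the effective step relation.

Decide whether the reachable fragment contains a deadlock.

Answer: DEADLOCK-FREE

Working:
Reachable = {0,1,2,3,5,6}
  0: a→2  [1 exit(s)]
  1: c→5  tau→1  tau→2  [3 exit(s)]
  2: d→3  [1 exit(s)]
  3: b→0  tau→1  tau→5  tau→6  [4 exit(s)]
  5: c→3  [1 exit(s)]
  6: d→1  [1 exit(s)]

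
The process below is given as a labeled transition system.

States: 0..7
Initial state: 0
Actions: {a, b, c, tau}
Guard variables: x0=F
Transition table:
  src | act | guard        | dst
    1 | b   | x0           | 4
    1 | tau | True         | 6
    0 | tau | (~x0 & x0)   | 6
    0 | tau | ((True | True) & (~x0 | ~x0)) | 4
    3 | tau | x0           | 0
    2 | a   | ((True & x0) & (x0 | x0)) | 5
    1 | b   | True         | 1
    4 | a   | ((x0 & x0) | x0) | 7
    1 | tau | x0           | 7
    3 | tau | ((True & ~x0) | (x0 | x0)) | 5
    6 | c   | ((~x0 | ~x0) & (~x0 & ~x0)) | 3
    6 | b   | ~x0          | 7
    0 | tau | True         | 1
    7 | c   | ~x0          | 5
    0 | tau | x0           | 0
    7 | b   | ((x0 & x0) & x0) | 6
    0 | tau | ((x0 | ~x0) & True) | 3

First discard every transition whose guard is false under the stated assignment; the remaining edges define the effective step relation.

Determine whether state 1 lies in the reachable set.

9 transition(s) survive guard evaluation.
depth 0: {0}
depth 1: {1,3,4}  total {0,1,3,4}
depth 2: {5,6}  total {0,1,3,4,5,6}
depth 3: {7}  total {0,1,3,4,5,6,7}
R = {0,1,3,4,5,6,7}
Path to 1: tau

Answer: REACHABLE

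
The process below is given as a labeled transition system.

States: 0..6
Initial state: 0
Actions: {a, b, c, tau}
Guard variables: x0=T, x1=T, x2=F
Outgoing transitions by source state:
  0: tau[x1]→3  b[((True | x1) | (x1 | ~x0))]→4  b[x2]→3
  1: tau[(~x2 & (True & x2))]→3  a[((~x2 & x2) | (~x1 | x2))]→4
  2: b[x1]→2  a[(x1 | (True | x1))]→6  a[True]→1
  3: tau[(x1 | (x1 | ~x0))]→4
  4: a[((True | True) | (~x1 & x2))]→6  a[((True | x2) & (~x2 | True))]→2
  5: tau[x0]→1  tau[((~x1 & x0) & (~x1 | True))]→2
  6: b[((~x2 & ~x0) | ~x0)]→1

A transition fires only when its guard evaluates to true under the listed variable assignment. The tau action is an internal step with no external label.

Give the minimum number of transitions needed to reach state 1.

Answer: 3

Working:
BFS to 1:
  Layer 0: {0}
  Layer 1: {3,4}
  Layer 2: {2,6}
  Layer 3: {1}
1 enters at depth 3; path b·a·a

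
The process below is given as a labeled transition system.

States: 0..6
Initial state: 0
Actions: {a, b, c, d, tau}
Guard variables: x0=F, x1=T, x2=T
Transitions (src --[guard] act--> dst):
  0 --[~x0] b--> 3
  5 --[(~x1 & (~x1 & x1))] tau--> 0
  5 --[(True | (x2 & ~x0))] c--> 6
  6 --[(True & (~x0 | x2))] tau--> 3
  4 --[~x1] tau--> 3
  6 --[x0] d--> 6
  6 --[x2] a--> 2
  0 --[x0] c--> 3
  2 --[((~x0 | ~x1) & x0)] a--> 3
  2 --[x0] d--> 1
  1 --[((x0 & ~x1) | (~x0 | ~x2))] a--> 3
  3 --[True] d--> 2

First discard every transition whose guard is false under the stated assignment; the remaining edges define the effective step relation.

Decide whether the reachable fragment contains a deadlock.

Answer: DEADLOCK at state 2

Trace:
Reachable = {0,2,3}
  0: b→3  [1 exit(s)]
  2: ∅  [no exit]
  3: d→2  [1 exit(s)]
witness 2: b·d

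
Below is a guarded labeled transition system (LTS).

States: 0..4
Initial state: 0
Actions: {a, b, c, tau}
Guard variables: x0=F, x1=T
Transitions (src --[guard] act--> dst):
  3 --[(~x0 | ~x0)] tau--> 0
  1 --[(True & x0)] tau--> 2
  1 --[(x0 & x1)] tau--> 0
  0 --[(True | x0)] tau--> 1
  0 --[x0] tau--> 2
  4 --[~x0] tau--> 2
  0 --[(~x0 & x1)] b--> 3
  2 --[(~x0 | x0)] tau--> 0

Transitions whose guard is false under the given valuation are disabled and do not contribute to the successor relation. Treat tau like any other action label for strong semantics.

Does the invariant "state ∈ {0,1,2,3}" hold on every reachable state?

Answer: INVARIANT HOLDS

Analysis:
Inv-set: {0,1,2,3}
Reachable = {0,1,3}
  0: ✓
  1: ✓
  3: ✓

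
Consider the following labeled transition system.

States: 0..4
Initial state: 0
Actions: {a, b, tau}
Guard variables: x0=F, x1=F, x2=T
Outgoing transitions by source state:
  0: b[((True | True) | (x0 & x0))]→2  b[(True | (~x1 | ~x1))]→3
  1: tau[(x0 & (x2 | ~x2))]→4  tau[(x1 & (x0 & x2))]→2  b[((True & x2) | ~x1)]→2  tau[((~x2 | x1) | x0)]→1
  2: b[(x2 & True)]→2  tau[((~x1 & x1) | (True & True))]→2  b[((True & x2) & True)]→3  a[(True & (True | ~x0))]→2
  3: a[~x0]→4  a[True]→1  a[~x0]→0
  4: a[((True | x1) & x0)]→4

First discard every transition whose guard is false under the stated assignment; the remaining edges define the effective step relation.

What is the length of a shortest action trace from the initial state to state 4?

Answer: 2

Trace:
Layered search for 4:
  Layer 0: {0}
  Layer 1: {2,3}
  Layer 2: {1,4}
first hit 4 at d=2 via b·a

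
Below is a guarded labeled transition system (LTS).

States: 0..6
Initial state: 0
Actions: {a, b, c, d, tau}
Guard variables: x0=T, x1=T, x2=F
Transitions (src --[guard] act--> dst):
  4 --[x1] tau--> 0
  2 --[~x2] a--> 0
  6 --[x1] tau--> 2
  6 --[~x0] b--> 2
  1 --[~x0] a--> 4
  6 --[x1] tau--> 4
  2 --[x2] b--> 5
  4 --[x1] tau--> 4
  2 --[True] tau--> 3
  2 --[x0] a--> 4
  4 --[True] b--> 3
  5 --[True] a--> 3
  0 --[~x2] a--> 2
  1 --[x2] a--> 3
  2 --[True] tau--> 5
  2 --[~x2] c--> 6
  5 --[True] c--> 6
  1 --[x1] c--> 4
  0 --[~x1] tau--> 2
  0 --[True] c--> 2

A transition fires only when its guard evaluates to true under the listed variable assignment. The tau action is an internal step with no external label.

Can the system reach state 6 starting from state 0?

After dropping false guards: 15 live edges.
L0 = {0}
L1 = {2}  now seen {0,2}
L2 = {3,4,5,6}  now seen {0,2,3,4,5,6}
Reach set: {0,2,3,4,5,6}
witness 6: a·c

Answer: REACHABLE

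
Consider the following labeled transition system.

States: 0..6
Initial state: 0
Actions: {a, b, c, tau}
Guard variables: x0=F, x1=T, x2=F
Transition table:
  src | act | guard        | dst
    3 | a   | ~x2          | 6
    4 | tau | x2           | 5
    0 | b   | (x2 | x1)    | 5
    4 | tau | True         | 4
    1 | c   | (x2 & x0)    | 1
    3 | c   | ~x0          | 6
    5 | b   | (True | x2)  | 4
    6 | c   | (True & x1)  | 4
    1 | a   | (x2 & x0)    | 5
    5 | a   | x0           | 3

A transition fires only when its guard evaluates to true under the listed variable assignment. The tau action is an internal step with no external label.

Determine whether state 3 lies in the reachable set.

After dropping false guards: 6 live edges.
Layer 0: {0}
Layer 1: {5}  now seen {0,5}
Layer 2: {4}  now seen {0,4,5}
Reachable = {0,4,5}

Answer: UNREACHABLE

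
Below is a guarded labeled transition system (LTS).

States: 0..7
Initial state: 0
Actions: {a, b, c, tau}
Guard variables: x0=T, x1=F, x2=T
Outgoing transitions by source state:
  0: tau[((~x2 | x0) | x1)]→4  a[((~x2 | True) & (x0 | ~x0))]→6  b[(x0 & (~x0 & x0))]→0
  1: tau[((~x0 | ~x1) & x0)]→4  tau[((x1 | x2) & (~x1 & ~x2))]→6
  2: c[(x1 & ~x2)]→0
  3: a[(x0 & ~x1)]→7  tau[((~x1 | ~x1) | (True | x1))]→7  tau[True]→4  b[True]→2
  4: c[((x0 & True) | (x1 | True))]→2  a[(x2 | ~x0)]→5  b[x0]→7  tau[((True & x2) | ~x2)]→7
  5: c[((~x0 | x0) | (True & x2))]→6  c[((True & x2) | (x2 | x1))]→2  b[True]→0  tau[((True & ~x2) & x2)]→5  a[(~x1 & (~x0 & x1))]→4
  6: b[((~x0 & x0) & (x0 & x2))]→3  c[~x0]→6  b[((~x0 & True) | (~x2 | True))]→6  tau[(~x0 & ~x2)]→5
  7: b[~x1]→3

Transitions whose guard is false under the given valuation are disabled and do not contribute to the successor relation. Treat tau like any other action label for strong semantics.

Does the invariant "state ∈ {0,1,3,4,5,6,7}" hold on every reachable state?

Answer: INVARIANT VIOLATED at state 2

Trace:
Allowed set {0,1,3,4,5,6,7}
Reach set: {0,2,3,4,5,6,7}
  0: safe
  2: outside
  3: safe
  4: safe
  5: safe
  6: safe
  7: safe
witness against invariant: tau·c → 2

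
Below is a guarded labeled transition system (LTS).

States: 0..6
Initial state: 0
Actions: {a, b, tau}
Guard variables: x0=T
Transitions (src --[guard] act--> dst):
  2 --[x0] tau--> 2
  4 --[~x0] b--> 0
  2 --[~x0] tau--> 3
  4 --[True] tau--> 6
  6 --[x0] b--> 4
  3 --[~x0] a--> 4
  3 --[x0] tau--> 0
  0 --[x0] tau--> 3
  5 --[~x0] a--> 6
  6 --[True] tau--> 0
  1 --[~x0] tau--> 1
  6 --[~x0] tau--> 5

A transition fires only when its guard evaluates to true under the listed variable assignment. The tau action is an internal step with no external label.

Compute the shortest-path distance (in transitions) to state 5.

Answer: UNREACHABLE

Working:
Breadth-first toward 5:
  depth 0: {0}
  depth 1: {3}
5 never appears.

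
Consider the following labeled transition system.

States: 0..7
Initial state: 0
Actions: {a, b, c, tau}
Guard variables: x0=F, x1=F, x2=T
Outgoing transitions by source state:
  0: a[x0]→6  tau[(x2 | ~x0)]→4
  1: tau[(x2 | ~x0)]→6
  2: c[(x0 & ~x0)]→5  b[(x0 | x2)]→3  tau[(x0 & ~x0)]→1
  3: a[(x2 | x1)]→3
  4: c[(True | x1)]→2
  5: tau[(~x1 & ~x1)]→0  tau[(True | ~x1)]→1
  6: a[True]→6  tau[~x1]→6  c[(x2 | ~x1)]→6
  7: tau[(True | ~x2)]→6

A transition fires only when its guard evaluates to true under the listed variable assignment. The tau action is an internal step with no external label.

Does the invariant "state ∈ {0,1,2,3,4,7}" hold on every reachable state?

Allowed set {0,1,2,3,4,7}
Reachable = {0,2,3,4}
  0: ok
  2: ok
  3: ok
  4: ok

Answer: INVARIANT HOLDS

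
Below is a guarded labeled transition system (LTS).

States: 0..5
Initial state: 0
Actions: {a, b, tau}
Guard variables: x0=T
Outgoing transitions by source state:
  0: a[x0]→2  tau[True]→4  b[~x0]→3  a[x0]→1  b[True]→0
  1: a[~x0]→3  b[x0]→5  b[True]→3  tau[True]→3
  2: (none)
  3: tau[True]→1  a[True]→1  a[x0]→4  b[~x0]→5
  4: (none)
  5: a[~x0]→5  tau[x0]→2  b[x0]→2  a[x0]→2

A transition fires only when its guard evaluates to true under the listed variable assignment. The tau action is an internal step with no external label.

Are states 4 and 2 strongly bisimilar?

Answer: BISIMILAR

Trace:
Bisimulation quotient by refinement:
  π0 = {{0,1,2,3,4,5}}
  π1 = {{0,5},{1},{2,4},{3}}
  π2 = {{0},{1},{2,4},{3},{5}}
5 equivalence class(es) (converged in 3)
class of 4: {2,4}; class of 2: {2,4}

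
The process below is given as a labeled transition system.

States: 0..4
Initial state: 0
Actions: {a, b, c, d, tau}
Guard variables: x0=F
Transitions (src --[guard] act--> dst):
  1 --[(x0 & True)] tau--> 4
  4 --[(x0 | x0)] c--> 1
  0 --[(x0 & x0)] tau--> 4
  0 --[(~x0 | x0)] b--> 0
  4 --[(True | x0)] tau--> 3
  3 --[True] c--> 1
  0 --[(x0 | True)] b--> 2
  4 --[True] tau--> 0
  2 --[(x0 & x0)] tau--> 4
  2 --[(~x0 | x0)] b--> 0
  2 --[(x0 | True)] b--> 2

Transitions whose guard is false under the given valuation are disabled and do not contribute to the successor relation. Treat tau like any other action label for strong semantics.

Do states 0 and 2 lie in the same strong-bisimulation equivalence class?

Bisimulation quotient by refinement:
  P[0] = {{0,1,2,3,4}}
  P[1] = {{0,2},{1},{3},{4}}
Fixed point at round 2; 4 class(es).
0∈{0,2}, 2∈{0,2}

Answer: BISIMILAR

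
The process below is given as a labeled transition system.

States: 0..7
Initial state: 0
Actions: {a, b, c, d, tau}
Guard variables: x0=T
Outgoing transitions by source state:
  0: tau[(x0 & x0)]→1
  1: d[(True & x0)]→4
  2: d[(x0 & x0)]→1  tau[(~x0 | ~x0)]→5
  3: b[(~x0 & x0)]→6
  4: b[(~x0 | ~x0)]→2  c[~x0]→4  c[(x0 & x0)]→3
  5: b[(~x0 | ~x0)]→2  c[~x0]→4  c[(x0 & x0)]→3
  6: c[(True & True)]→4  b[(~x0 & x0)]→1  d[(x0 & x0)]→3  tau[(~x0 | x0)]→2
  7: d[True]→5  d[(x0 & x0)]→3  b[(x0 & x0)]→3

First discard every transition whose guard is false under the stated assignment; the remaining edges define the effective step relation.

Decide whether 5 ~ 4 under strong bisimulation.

Answer: BISIMILAR

Working:
Compute ~ classes (split until stable):
  round 0: {{0,1,2,3,4,5,6,7}}
  round 1: {{0},{1,2},{3},{4,5},{6},{7}}
  round 2: {{0},{1},{2},{3},{4,5},{6},{7}}
stable after 3 split(s): 7 block(s)
class of 5: {4,5}; class of 4: {4,5}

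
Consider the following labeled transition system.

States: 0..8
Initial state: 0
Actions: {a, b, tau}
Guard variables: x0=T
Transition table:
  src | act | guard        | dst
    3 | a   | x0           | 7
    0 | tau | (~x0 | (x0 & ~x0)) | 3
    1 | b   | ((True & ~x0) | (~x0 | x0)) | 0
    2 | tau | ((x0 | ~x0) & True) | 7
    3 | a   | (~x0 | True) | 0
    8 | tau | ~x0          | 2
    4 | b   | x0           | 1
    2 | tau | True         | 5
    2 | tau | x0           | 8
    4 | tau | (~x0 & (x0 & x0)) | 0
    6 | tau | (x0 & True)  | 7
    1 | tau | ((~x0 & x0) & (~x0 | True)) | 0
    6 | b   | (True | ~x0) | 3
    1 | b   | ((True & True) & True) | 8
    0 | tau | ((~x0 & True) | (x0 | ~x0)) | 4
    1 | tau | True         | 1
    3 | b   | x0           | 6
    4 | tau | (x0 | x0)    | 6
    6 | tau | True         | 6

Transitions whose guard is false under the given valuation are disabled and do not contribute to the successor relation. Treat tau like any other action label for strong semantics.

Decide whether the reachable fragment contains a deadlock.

Reachable = {0,1,3,4,6,7,8}
  0: tau→4  [deg 1]
  1: b→0  b→8  tau→1  [deg 3]
  3: a→0  a→7  b→6  [deg 3]
  4: b→1  tau→6  [deg 2]
  6: b→3  tau→6  tau→7  [deg 3]
  7: ∅  [STUCK]
  8: ∅  [STUCK]
witness 7: tau·tau·tau

Answer: DEADLOCK at state 7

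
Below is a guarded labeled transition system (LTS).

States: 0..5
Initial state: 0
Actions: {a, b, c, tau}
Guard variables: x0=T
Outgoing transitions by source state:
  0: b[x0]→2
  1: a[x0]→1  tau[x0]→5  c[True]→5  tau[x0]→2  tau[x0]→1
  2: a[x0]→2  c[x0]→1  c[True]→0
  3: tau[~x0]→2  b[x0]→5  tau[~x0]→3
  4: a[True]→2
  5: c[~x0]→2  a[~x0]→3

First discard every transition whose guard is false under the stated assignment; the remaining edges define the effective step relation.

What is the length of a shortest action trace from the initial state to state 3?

Answer: UNREACHABLE

Trace:
BFS to 3:
  L0 = {0}
  L1 = {2}
  L2 = {1}
  L3 = {5}
3 never appears.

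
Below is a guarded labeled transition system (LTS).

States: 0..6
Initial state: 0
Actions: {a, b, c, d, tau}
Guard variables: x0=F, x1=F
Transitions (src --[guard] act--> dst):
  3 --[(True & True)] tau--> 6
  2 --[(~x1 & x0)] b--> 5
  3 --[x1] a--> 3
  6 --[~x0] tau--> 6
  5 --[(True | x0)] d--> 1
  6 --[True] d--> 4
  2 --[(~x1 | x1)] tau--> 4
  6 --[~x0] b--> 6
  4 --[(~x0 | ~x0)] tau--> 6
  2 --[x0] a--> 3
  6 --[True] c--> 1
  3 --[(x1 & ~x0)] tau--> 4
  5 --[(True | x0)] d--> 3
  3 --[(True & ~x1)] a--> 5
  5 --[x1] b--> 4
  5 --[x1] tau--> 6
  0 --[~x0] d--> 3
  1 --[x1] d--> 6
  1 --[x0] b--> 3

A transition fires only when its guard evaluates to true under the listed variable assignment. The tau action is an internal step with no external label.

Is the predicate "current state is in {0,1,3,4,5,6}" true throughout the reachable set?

Answer: INVARIANT HOLDS

Working:
Allowed set {0,1,3,4,5,6}
Reachable = {0,1,3,4,5,6}
  0: safe
  1: safe
  3: safe
  4: safe
  5: safe
  6: safe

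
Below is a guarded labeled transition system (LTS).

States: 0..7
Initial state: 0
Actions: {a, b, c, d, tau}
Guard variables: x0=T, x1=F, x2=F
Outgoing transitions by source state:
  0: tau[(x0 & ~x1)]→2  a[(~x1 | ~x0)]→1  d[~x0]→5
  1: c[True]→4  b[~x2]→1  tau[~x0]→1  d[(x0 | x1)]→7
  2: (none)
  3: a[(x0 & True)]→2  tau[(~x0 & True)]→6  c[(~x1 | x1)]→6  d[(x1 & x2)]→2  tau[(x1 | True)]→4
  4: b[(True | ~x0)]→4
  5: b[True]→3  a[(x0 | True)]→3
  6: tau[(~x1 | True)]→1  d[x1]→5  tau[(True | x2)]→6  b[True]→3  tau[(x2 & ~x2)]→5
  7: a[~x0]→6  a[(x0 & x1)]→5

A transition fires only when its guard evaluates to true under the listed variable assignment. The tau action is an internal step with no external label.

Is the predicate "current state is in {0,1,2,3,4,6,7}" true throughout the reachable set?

Inv-set: {0,1,2,3,4,6,7}
Reach set: {0,1,2,4,7}
  0: ok
  1: ok
  2: ok
  4: ok
  7: ok

Answer: INVARIANT HOLDS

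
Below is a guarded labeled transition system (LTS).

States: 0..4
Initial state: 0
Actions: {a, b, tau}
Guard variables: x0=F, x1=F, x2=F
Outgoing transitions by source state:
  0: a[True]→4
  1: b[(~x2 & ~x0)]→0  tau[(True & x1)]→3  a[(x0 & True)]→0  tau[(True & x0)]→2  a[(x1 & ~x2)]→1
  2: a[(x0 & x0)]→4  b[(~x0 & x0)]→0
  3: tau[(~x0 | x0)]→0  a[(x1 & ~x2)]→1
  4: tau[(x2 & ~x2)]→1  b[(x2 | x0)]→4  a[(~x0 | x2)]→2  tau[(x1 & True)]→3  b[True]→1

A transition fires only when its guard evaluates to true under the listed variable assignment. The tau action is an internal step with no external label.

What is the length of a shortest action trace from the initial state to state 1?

BFS to 1:
  depth 0: {0}
  depth 1: {4}
  depth 2: {1,2}
first hit 1 at d=2 via a·b

Answer: 2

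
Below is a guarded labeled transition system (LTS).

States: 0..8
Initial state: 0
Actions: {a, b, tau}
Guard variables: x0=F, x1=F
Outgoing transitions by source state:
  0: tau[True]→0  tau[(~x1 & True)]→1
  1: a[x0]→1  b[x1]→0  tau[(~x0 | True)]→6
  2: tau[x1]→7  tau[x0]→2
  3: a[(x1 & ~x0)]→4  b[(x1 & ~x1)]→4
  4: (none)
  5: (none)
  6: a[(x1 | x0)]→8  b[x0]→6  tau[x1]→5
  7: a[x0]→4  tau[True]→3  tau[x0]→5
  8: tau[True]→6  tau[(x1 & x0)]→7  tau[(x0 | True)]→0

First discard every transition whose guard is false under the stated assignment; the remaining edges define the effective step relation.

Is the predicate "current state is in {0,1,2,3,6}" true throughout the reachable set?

Answer: INVARIANT HOLDS

Trace:
Inv-set: {0,1,2,3,6}
R = {0,1,6}
  0: safe
  1: safe
  6: safe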